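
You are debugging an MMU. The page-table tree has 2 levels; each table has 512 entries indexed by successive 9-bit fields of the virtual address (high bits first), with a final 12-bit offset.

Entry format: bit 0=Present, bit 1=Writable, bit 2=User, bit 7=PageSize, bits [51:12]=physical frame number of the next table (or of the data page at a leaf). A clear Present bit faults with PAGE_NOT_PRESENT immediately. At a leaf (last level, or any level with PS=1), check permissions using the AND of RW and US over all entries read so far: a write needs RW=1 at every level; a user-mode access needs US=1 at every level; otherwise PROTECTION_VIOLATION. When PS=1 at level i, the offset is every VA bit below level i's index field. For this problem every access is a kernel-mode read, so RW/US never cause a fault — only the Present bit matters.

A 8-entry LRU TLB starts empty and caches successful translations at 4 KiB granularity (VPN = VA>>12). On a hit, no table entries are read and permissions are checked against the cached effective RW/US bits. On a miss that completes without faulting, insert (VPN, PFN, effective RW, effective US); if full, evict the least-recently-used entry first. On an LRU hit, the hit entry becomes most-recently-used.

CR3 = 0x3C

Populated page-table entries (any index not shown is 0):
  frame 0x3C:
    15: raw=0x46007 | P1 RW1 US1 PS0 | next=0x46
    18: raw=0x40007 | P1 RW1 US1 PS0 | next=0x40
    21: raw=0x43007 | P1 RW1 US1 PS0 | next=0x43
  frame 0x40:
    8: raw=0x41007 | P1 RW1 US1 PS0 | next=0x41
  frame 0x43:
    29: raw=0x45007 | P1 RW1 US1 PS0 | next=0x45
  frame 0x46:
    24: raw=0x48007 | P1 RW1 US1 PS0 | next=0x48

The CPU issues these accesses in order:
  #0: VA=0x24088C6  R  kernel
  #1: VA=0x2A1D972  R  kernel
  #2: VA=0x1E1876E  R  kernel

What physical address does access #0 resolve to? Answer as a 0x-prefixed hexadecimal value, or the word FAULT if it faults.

Trace:
#0 VA=0x24088C6 (r,kernel):
  lvl0: tbl 0x3C, slot 18 ⇒ 0x40007 (P1/RW1/US1/PS0)
  lvl1: tbl 0x40, slot 8 ⇒ 0x41007 (P1/RW1/US1/PS0)
  ⇒ phys 0x418C6  [2 reads]
#1 VA=0x2A1D972 (r,kernel):
  lvl0: tbl 0x3C, slot 21 ⇒ 0x43007 (P1/RW1/US1/PS0)
  lvl1: tbl 0x43, slot 29 ⇒ 0x45007 (P1/RW1/US1/PS0)
  ⇒ phys 0x45972  [2 reads]
#2 VA=0x1E1876E (r,kernel):
  lvl0: tbl 0x3C, slot 15 ⇒ 0x46007 (P1/RW1/US1/PS0)
  lvl1: tbl 0x46, slot 24 ⇒ 0x48007 (P1/RW1/US1/PS0)
  ⇒ phys 0x4876E  [2 reads]

Access #0 PA: 0x418C6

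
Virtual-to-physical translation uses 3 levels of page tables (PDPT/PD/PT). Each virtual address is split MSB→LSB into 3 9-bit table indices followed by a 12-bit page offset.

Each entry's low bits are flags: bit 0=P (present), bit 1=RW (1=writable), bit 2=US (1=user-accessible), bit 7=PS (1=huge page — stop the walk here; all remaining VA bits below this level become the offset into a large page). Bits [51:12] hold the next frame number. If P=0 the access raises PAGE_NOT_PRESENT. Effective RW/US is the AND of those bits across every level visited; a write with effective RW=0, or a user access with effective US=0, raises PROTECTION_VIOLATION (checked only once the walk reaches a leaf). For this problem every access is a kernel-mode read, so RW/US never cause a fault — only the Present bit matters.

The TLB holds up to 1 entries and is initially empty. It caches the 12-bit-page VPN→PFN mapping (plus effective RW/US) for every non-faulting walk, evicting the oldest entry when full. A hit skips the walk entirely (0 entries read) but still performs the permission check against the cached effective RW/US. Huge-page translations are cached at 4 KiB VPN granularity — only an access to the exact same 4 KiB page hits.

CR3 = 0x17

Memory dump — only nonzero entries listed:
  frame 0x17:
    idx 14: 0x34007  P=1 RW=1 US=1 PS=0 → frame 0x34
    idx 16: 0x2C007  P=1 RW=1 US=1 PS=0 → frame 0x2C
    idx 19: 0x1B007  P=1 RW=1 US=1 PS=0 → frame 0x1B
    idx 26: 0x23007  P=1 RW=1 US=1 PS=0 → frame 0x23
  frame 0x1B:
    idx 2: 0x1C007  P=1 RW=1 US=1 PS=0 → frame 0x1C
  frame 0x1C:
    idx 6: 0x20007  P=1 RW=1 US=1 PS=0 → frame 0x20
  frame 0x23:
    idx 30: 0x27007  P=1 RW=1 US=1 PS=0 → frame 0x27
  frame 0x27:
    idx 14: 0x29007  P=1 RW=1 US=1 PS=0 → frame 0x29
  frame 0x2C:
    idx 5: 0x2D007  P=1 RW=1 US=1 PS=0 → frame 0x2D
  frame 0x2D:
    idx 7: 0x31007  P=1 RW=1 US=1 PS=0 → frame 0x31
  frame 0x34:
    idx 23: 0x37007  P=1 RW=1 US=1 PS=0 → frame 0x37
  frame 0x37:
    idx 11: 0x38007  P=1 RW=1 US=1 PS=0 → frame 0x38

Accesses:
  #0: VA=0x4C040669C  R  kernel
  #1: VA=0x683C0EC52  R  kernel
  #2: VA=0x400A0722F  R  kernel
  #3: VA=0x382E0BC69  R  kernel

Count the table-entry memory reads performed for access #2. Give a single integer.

Walk each access:
#0 VA=0x4C040669C (r,kernel):
  L0: frame=0x17 idx=19 entry=0x1B007 [P=1 RW=1 US=1 PS=0]
  L1: frame=0x1B idx=2 entry=0x1C007 [P=1 RW=1 US=1 PS=0]
  L2: frame=0x1C idx=6 entry=0x20007 [P=1 RW=1 US=1 PS=0]
  ✓ 0x2069C  — 3 lookups
#1 VA=0x683C0EC52 (r,kernel):
  L0: frame=0x17 idx=26 entry=0x23007 [P=1 RW=1 US=1 PS=0]
  L1: frame=0x23 idx=30 entry=0x27007 [P=1 RW=1 US=1 PS=0]
  L2: frame=0x27 idx=14 entry=0x29007 [P=1 RW=1 US=1 PS=0]
  ✓ 0x29C52  — 3 lookups
#2 VA=0x400A0722F (r,kernel):
  L0: frame=0x17 idx=16 entry=0x2C007 [P=1 RW=1 US=1 PS=0]
  L1: frame=0x2C idx=5 entry=0x2D007 [P=1 RW=1 US=1 PS=0]
  L2: frame=0x2D idx=7 entry=0x31007 [P=1 RW=1 US=1 PS=0]
  ✓ 0x3122F  — 3 lookups
#3 VA=0x382E0BC69 (r,kernel):
  L0: frame=0x17 idx=14 entry=0x34007 [P=1 RW=1 US=1 PS=0]
  L1: frame=0x34 idx=23 entry=0x37007 [P=1 RW=1 US=1 PS=0]
  L2: frame=0x37 idx=11 entry=0x38007 [P=1 RW=1 US=1 PS=0]
  ✓ 0x38C69  — 3 lookups

Entries read for #2: 3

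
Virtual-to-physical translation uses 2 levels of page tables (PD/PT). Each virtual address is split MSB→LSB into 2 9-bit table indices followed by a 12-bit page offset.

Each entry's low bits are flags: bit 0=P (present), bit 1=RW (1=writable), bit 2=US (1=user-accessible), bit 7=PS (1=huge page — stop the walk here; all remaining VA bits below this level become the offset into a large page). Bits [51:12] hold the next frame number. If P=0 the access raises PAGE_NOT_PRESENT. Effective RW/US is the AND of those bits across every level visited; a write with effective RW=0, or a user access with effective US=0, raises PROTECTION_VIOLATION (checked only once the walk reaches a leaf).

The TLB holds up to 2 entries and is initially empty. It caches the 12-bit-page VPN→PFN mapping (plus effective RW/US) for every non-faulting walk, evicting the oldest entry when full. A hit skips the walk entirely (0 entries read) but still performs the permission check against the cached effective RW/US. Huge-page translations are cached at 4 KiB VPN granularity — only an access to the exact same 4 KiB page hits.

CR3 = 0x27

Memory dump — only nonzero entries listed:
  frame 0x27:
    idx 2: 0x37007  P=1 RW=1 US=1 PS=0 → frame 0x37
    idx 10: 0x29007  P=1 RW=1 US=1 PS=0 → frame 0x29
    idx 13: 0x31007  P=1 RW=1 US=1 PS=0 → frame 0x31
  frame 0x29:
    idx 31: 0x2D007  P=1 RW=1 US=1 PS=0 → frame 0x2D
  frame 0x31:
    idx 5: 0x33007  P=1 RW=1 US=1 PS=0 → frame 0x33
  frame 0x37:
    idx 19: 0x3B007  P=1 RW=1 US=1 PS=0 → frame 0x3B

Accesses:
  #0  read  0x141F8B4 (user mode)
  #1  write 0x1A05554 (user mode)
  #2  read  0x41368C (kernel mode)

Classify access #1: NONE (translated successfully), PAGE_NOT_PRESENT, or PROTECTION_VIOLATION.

Trace:
#0 VA=0x141F8B4 (r,user):
  lvl0: tbl 0x27, slot 10 ⇒ 0x29007 (P1/RW1/US1/PS0)
  lvl1: tbl 0x29, slot 31 ⇒ 0x2D007 (P1/RW1/US1/PS0)
  ✓ 0x2D8B4  — 2 lookups
#1 VA=0x1A05554 (w,user):
  lvl0: tbl 0x27, slot 13 ⇒ 0x31007 (P1/RW1/US1/PS0)
  lvl1: tbl 0x31, slot 5 ⇒ 0x33007 (P1/RW1/US1/PS0)
  ✓ 0x33554  — 2 lookups
#2 VA=0x41368C (r,kernel):
  lvl0: tbl 0x27, slot 2 ⇒ 0x37007 (P1/RW1/US1/PS0)
  lvl1: tbl 0x37, slot 19 ⇒ 0x3B007 (P1/RW1/US1/PS0)
  ✓ 0x3B68C  — 2 lookups

Access #1 fault: NONE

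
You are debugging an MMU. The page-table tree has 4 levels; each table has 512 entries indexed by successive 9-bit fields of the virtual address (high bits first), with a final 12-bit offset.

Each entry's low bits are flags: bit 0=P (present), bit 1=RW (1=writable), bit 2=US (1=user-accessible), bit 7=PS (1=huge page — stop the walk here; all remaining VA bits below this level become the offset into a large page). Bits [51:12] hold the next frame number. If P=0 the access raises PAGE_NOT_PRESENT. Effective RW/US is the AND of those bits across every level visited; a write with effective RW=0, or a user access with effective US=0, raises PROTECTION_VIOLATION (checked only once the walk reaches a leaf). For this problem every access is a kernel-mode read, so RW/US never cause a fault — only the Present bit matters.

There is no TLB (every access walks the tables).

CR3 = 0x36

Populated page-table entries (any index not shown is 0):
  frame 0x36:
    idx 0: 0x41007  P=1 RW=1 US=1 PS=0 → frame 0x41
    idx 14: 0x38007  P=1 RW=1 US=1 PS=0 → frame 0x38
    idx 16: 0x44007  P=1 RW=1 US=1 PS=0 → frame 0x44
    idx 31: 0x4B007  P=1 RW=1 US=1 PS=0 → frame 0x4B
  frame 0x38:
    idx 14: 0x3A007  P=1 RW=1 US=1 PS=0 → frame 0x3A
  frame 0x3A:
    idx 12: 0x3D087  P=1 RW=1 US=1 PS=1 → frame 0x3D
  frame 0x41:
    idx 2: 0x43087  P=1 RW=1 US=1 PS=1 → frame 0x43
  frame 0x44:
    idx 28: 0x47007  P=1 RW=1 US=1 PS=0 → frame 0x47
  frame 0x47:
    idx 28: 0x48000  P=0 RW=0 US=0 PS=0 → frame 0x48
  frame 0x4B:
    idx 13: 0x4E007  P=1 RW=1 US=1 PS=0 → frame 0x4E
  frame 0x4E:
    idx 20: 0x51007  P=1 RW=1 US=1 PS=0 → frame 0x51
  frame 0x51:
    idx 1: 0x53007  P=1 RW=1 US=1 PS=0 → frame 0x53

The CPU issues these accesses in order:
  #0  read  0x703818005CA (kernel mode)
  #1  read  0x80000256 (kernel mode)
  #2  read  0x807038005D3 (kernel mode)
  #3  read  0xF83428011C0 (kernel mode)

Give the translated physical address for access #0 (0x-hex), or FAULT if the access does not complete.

Trace:
#0 VA=0x703818005CA (r,kernel):
  lvl0: tbl 0x36, slot 14 ⇒ 0x38007 (P1/RW1/US1/PS0)
  lvl1: tbl 0x38, slot 14 ⇒ 0x3A007 (P1/RW1/US1/PS0)
  lvl2: tbl 0x3A, slot 12 ⇒ 0x3D087 (P1/RW1/US1/PS1)
  ⇒ phys 0x3D5CA (huge @L2)  [3 reads]
#1 VA=0x80000256 (r,kernel):
  lvl0: tbl 0x36, slot 0 ⇒ 0x41007 (P1/RW1/US1/PS0)
  lvl1: tbl 0x41, slot 2 ⇒ 0x43087 (P1/RW1/US1/PS1)
  ⇒ phys 0x43256 (huge @L1)  [2 reads]
#2 VA=0x807038005D3 (r,kernel):
  lvl0: tbl 0x36, slot 16 ⇒ 0x44007 (P1/RW1/US1/PS0)
  lvl1: tbl 0x44, slot 28 ⇒ 0x47007 (P1/RW1/US1/PS0)
  lvl2: tbl 0x47, slot 28 ⇒ 0x48000 (P0/RW0/US0/PS0)
  ✗ PAGE_NOT_PRESENT  [3 reads]
#3 VA=0xF83428011C0 (r,kernel):
  lvl0: tbl 0x36, slot 31 ⇒ 0x4B007 (P1/RW1/US1/PS0)
  lvl1: tbl 0x4B, slot 13 ⇒ 0x4E007 (P1/RW1/US1/PS0)
  lvl2: tbl 0x4E, slot 20 ⇒ 0x51007 (P1/RW1/US1/PS0)
  lvl3: tbl 0x51, slot 1 ⇒ 0x53007 (P1/RW1/US1/PS0)
  ⇒ phys 0x531C0  [4 reads]

Access #0 PA: 0x3D5CA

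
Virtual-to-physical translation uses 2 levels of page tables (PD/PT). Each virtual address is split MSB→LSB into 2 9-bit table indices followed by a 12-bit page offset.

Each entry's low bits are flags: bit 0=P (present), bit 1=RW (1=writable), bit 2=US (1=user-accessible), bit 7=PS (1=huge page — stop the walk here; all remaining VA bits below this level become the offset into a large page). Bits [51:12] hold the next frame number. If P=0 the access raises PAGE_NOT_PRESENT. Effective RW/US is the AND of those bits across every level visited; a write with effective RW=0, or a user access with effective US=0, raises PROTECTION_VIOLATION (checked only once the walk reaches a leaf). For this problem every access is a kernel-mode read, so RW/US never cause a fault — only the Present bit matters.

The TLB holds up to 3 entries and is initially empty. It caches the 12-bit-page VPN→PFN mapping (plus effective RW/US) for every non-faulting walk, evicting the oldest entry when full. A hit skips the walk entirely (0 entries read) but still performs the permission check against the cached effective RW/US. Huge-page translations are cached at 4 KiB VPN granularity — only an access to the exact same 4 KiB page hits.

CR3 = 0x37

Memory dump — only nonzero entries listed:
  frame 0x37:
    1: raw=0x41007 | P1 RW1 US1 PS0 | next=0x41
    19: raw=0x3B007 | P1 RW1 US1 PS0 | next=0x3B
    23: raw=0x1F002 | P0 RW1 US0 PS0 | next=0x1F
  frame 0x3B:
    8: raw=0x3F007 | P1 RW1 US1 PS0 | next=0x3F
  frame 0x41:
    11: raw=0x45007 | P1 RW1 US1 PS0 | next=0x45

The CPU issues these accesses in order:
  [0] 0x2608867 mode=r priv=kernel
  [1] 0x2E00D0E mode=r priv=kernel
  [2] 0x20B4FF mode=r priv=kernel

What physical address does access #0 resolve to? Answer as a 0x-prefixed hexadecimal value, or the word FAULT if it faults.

Trace:
#0 VA=0x2608867 (r,kernel):
  L0 @0x37[19] → 0x3B007  P=1,RW=1,US=1,PS=0
  L1 @0x3B[8] → 0x3F007  P=1,RW=1,US=1,PS=0
  ⇒ phys 0x3F867  [2 reads]
#1 VA=0x2E00D0E (r,kernel):
  L0 @0x37[23] → 0x1F002  P=0,RW=1,US=0,PS=0
  → PAGE_NOT_PRESENT  (1 entries read)
#2 VA=0x20B4FF (r,kernel):
  L0 @0x37[1] → 0x41007  P=1,RW=1,US=1,PS=0
  L1 @0x41[11] → 0x45007  P=1,RW=1,US=1,PS=0
  ⇒ phys 0x454FF  [2 reads]

Access #0 PA: 0x3F867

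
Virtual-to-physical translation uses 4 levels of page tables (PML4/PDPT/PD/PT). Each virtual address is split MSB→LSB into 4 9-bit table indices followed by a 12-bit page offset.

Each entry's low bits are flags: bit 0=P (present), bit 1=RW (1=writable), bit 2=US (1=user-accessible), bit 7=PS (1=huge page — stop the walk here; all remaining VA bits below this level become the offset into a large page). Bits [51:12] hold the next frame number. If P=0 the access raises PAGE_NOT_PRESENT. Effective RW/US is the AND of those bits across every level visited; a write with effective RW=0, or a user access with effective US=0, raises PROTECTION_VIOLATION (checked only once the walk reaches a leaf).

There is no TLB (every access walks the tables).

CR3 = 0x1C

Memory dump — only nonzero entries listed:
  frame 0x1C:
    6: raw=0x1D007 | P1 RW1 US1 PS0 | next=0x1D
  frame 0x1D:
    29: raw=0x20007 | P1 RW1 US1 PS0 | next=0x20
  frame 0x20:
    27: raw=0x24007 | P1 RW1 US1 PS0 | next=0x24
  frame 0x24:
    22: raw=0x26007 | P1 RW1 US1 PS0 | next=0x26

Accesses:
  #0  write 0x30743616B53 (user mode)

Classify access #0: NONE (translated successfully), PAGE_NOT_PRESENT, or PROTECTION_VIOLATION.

Walk each access:
#0 VA=0x30743616B53 (w,user):
  lvl0: tbl 0x1C, slot 6 ⇒ 0x1D007 (P1/RW1/US1/PS0)
  lvl1: tbl 0x1D, slot 29 ⇒ 0x20007 (P1/RW1/US1/PS0)
  lvl2: tbl 0x20, slot 27 ⇒ 0x24007 (P1/RW1/US1/PS0)
  lvl3: tbl 0x24, slot 22 ⇒ 0x26007 (P1/RW1/US1/PS0)
  → PA=0x26B53  (4 entries read)

Access #0 fault: NONE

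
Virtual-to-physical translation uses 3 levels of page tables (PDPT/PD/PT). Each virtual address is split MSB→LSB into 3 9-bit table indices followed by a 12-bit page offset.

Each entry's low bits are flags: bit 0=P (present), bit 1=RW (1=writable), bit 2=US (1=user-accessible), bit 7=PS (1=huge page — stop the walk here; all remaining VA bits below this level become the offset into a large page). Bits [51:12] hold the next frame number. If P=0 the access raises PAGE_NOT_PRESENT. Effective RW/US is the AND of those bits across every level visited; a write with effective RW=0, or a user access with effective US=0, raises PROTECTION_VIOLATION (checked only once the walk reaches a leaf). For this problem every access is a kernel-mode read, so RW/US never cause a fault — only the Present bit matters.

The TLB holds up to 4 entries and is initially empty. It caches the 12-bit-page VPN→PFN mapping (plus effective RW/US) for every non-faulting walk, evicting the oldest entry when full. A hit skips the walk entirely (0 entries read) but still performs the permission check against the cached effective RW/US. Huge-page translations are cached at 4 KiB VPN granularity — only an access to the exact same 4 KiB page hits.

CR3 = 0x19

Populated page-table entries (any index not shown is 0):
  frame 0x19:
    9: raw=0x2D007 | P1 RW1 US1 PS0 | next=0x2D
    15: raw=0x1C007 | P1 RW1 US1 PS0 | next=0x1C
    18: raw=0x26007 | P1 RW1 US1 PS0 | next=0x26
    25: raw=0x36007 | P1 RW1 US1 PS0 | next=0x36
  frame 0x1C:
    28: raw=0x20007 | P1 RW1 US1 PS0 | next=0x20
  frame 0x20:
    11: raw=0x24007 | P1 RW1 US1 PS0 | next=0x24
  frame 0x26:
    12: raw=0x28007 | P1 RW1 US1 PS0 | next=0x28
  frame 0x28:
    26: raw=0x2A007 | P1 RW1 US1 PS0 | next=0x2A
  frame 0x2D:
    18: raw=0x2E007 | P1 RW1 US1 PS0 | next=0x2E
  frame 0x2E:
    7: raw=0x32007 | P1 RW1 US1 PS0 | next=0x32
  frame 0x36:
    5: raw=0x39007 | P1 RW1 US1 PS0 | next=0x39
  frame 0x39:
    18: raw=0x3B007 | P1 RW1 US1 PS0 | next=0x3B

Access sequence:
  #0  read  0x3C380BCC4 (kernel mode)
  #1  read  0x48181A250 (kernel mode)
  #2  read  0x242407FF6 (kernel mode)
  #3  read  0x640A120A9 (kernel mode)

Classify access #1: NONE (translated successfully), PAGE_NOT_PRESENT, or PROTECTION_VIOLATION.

Walk each access:
#0 VA=0x3C380BCC4 (r,kernel):
  lvl0: tbl 0x19, slot 15 ⇒ 0x1C007 (P1/RW1/US1/PS0)
  lvl1: tbl 0x1C, slot 28 ⇒ 0x20007 (P1/RW1/US1/PS0)
  lvl2: tbl 0x20, slot 11 ⇒ 0x24007 (P1/RW1/US1/PS0)
  ✓ 0x24CC4  — 3 lookups
#1 VA=0x48181A250 (r,kernel):
  lvl0: tbl 0x19, slot 18 ⇒ 0x26007 (P1/RW1/US1/PS0)
  lvl1: tbl 0x26, slot 12 ⇒ 0x28007 (P1/RW1/US1/PS0)
  lvl2: tbl 0x28, slot 26 ⇒ 0x2A007 (P1/RW1/US1/PS0)
  ✓ 0x2A250  — 3 lookups
#2 VA=0x242407FF6 (r,kernel):
  lvl0: tbl 0x19, slot 9 ⇒ 0x2D007 (P1/RW1/US1/PS0)
  lvl1: tbl 0x2D, slot 18 ⇒ 0x2E007 (P1/RW1/US1/PS0)
  lvl2: tbl 0x2E, slot 7 ⇒ 0x32007 (P1/RW1/US1/PS0)
  ✓ 0x32FF6  — 3 lookups
#3 VA=0x640A120A9 (r,kernel):
  lvl0: tbl 0x19, slot 25 ⇒ 0x36007 (P1/RW1/US1/PS0)
  lvl1: tbl 0x36, slot 5 ⇒ 0x39007 (P1/RW1/US1/PS0)
  lvl2: tbl 0x39, slot 18 ⇒ 0x3B007 (P1/RW1/US1/PS0)
  ✓ 0x3B0A9  — 3 lookups

Access #1 fault: NONE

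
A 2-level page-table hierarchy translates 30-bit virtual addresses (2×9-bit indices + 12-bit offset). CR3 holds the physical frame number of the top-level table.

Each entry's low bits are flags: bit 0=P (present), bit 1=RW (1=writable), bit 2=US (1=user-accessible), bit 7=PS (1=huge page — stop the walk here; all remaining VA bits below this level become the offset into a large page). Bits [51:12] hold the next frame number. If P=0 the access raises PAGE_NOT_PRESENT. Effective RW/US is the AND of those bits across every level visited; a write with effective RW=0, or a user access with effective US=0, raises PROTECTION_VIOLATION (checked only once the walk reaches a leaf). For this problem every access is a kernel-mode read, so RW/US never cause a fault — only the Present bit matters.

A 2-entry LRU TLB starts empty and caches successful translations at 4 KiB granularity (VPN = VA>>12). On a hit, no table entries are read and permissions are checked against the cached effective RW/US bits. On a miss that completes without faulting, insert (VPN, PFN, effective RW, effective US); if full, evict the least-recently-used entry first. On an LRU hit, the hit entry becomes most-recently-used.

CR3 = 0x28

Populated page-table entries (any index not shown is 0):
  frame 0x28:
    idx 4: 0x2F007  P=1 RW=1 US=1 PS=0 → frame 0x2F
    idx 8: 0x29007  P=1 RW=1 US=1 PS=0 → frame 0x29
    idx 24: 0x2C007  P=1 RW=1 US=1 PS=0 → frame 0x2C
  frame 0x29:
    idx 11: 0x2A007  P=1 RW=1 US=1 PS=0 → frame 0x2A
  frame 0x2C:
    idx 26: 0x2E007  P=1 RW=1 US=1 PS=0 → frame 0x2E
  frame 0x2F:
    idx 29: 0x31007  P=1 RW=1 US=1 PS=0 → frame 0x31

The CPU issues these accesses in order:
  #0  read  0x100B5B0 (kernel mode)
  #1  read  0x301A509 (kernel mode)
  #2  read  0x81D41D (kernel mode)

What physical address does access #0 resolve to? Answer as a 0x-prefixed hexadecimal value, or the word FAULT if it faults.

Per-access translation:
#0 VA=0x100B5B0 (r,kernel):
  lvl0: tbl 0x28, slot 8 ⇒ 0x29007 (P1/RW1/US1/PS0)
  lvl1: tbl 0x29, slot 11 ⇒ 0x2A007 (P1/RW1/US1/PS0)
  → PA=0x2A5B0  (2 entries read)
#1 VA=0x301A509 (r,kernel):
  lvl0: tbl 0x28, slot 24 ⇒ 0x2C007 (P1/RW1/US1/PS0)
  lvl1: tbl 0x2C, slot 26 ⇒ 0x2E007 (P1/RW1/US1/PS0)
  → PA=0x2E509  (2 entries read)
#2 VA=0x81D41D (r,kernel):
  lvl0: tbl 0x28, slot 4 ⇒ 0x2F007 (P1/RW1/US1/PS0)
  lvl1: tbl 0x2F, slot 29 ⇒ 0x31007 (P1/RW1/US1/PS0)
  → PA=0x3141D  (2 entries read)

Access #0 PA: 0x2A5B0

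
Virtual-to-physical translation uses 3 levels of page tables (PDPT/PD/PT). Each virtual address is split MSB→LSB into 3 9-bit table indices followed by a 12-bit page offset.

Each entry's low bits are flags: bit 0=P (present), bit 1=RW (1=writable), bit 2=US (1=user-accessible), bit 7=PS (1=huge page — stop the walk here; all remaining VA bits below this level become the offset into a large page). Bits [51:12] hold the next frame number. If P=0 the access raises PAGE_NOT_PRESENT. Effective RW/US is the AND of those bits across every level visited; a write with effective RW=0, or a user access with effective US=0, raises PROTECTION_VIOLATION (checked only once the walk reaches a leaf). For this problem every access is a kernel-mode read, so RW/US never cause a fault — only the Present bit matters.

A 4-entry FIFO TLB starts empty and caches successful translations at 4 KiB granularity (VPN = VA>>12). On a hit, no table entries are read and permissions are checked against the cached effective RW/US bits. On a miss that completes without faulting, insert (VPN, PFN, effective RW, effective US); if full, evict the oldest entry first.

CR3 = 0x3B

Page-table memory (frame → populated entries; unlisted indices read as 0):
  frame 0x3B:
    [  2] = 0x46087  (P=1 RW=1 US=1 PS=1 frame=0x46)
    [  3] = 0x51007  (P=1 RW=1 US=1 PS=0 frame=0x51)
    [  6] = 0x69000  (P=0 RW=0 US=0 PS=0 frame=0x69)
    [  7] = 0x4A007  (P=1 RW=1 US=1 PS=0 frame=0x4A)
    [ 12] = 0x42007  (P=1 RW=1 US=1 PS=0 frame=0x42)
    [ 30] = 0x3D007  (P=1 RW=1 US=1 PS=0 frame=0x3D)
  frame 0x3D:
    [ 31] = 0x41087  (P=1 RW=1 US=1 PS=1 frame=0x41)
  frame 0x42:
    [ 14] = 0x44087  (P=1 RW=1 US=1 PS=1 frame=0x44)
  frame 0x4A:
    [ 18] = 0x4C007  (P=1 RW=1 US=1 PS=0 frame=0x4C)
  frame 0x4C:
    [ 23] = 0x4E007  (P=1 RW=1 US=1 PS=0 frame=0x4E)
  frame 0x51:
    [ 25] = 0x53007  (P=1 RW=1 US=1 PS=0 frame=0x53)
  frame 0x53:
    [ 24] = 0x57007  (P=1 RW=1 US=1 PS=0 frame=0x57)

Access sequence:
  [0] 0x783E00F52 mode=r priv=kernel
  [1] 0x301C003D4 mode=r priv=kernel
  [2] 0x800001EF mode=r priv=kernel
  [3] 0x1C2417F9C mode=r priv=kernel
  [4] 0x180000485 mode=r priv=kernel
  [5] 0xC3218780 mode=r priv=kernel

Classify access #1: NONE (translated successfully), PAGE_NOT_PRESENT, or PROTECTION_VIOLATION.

Trace:
#0 VA=0x783E00F52 (r,kernel):
  L0: frame=0x3B idx=30 entry=0x3D007 [P=1 RW=1 US=1 PS=0]
  L1: frame=0x3D idx=31 entry=0x41087 [P=1 RW=1 US=1 PS=1]
  ⇒ phys 0x41F52 (huge @L1)  [2 reads]
#1 VA=0x301C003D4 (r,kernel):
  L0: frame=0x3B idx=12 entry=0x42007 [P=1 RW=1 US=1 PS=0]
  L1: frame=0x42 idx=14 entry=0x44087 [P=1 RW=1 US=1 PS=1]
  ⇒ phys 0x443D4 (huge @L1)  [2 reads]
#2 VA=0x800001EF (r,kernel):
  L0: frame=0x3B idx=2 entry=0x46087 [P=1 RW=1 US=1 PS=1]
  ⇒ phys 0x461EF (huge @L0)  [1 reads]
#3 VA=0x1C2417F9C (r,kernel):
  L0: frame=0x3B idx=7 entry=0x4A007 [P=1 RW=1 US=1 PS=0]
  L1: frame=0x4A idx=18 entry=0x4C007 [P=1 RW=1 US=1 PS=0]
  L2: frame=0x4C idx=23 entry=0x4E007 [P=1 RW=1 US=1 PS=0]
  ⇒ phys 0x4EF9C  [3 reads]
#4 VA=0x180000485 (r,kernel):
  L0: frame=0x3B idx=6 entry=0x69000 [P=0 RW=0 US=0 PS=0]
  ✗ PAGE_NOT_PRESENT  [1 reads]
#5 VA=0xC3218780 (r,kernel):
  L0: frame=0x3B idx=3 entry=0x51007 [P=1 RW=1 US=1 PS=0]
  L1: frame=0x51 idx=25 entry=0x53007 [P=1 RW=1 US=1 PS=0]
  L2: frame=0x53 idx=24 entry=0x57007 [P=1 RW=1 US=1 PS=0]
  ⇒ phys 0x57780  [3 reads]

Access #1 fault: NONE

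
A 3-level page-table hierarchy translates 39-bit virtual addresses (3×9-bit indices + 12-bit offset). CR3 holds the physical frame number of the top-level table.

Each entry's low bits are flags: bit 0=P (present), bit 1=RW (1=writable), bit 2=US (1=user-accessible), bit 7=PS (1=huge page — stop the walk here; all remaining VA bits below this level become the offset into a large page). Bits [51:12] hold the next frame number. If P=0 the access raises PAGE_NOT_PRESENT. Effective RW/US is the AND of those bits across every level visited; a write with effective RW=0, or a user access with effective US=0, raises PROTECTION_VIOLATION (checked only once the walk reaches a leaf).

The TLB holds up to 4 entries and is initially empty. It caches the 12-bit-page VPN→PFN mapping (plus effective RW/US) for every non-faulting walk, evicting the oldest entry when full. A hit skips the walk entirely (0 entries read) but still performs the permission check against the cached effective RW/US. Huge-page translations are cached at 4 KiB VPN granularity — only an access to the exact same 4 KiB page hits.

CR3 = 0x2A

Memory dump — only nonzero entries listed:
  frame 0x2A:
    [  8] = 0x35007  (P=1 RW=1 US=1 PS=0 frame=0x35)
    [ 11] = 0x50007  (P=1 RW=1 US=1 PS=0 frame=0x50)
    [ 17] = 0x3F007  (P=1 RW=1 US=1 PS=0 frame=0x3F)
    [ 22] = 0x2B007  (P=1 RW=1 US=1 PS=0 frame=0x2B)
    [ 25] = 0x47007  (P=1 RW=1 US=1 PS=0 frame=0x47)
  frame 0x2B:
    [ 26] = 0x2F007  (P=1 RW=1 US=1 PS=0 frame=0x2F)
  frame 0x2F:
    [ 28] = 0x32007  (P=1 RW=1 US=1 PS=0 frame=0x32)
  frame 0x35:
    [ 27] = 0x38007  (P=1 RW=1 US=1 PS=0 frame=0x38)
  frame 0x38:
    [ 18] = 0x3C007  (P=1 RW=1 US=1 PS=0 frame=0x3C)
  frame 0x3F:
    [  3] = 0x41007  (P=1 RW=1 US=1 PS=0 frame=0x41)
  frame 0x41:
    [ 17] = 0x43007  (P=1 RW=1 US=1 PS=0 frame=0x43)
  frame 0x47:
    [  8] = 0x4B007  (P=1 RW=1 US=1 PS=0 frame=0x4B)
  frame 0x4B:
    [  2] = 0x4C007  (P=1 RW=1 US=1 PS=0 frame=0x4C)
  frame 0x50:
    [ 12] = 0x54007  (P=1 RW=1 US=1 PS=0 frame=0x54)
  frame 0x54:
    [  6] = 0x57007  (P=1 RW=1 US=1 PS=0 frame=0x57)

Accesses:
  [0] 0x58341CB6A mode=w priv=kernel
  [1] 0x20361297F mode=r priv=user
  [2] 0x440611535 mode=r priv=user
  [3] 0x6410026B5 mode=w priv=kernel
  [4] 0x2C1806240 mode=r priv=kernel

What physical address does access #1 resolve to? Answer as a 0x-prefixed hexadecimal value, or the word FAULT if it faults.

Per-access translation:
#0 VA=0x58341CB6A (w,kernel):
  [0] read 0x2A idx=22: raw=0x2B007 flags P=1 W=1 U=1 S=0
  [1] read 0x2B idx=26: raw=0x2F007 flags P=1 W=1 U=1 S=0
  [2] read 0x2F idx=28: raw=0x32007 flags P=1 W=1 U=1 S=0
  ✓ 0x32B6A  — 3 lookups
#1 VA=0x20361297F (r,user):
  [0] read 0x2A idx=8: raw=0x35007 flags P=1 W=1 U=1 S=0
  [1] read 0x35 idx=27: raw=0x38007 flags P=1 W=1 U=1 S=0
  [2] read 0x38 idx=18: raw=0x3C007 flags P=1 W=1 U=1 S=0
  ✓ 0x3C97F  — 3 lookups
#2 VA=0x440611535 (r,user):
  [0] read 0x2A idx=17: raw=0x3F007 flags P=1 W=1 U=1 S=0
  [1] read 0x3F idx=3: raw=0x41007 flags P=1 W=1 U=1 S=0
  [2] read 0x41 idx=17: raw=0x43007 flags P=1 W=1 U=1 S=0
  ✓ 0x43535  — 3 lookups
#3 VA=0x6410026B5 (w,kernel):
  [0] read 0x2A idx=25: raw=0x47007 flags P=1 W=1 U=1 S=0
  [1] read 0x47 idx=8: raw=0x4B007 flags P=1 W=1 U=1 S=0
  [2] read 0x4B idx=2: raw=0x4C007 flags P=1 W=1 U=1 S=0
  ✓ 0x4C6B5  — 3 lookups
#4 VA=0x2C1806240 (r,kernel):
  [0] read 0x2A idx=11: raw=0x50007 flags P=1 W=1 U=1 S=0
  [1] read 0x50 idx=12: raw=0x54007 flags P=1 W=1 U=1 S=0
  [2] read 0x54 idx=6: raw=0x57007 flags P=1 W=1 U=1 S=0
  ✓ 0x57240  — 3 lookups

Access #1 PA: 0x3C97F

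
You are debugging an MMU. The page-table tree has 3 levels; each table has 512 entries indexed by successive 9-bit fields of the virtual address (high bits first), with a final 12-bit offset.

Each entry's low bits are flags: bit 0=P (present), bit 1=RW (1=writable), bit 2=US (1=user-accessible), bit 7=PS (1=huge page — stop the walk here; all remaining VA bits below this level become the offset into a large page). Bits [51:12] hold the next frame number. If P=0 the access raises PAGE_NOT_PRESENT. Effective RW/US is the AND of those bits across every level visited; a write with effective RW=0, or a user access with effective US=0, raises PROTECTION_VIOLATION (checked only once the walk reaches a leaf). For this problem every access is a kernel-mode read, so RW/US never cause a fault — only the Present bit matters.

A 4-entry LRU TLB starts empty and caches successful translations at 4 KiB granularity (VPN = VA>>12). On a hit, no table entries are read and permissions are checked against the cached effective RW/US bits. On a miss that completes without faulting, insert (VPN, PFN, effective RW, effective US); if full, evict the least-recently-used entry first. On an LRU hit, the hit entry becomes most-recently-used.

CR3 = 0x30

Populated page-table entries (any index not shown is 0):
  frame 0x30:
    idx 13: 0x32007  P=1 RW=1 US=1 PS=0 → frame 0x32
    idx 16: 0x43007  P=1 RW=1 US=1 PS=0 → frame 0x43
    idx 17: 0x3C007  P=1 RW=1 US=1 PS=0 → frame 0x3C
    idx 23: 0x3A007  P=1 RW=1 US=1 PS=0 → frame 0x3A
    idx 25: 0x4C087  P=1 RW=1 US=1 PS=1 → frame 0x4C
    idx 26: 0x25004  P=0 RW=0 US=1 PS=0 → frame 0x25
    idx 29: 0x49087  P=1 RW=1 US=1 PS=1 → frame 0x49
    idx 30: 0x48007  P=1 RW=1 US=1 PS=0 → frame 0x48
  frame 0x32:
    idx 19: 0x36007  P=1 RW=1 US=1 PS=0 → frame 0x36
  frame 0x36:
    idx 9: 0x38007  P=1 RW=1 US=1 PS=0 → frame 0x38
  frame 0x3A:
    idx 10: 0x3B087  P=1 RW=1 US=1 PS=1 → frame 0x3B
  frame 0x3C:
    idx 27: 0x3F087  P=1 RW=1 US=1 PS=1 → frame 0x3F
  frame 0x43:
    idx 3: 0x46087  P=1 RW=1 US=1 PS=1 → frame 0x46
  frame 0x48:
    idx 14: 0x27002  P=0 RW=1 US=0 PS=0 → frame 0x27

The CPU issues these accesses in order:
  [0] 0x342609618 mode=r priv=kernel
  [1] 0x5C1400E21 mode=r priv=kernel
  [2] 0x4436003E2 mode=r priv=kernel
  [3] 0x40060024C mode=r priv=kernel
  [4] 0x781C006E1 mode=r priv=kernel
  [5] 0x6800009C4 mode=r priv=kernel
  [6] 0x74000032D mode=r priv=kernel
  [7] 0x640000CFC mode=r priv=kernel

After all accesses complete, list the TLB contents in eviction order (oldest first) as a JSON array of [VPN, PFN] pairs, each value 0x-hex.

Walk each access:
#0 VA=0x342609618 (r,kernel):
  lvl0: tbl 0x30, slot 13 ⇒ 0x32007 (P1/RW1/US1/PS0)
  lvl1: tbl 0x32, slot 19 ⇒ 0x36007 (P1/RW1/US1/PS0)
  lvl2: tbl 0x36, slot 9 ⇒ 0x38007 (P1/RW1/US1/PS0)
  ⇒ phys 0x38618  [3 reads]
#1 VA=0x5C1400E21 (r,kernel):
  lvl0: tbl 0x30, slot 23 ⇒ 0x3A007 (P1/RW1/US1/PS0)
  lvl1: tbl 0x3A, slot 10 ⇒ 0x3B087 (P1/RW1/US1/PS1)
  ⇒ phys 0x3BE21 (huge @L1)  [2 reads]
#2 VA=0x4436003E2 (r,kernel):
  lvl0: tbl 0x30, slot 17 ⇒ 0x3C007 (P1/RW1/US1/PS0)
  lvl1: tbl 0x3C, slot 27 ⇒ 0x3F087 (P1/RW1/US1/PS1)
  ⇒ phys 0x3F3E2 (huge @L1)  [2 reads]
#3 VA=0x40060024C (r,kernel):
  lvl0: tbl 0x30, slot 16 ⇒ 0x43007 (P1/RW1/US1/PS0)
  lvl1: tbl 0x43, slot 3 ⇒ 0x46087 (P1/RW1/US1/PS1)
  ⇒ phys 0x4624C (huge @L1)  [2 reads]
#4 VA=0x781C006E1 (r,kernel):
  lvl0: tbl 0x30, slot 30 ⇒ 0x48007 (P1/RW1/US1/PS0)
  lvl1: tbl 0x48, slot 14 ⇒ 0x27002 (P0/RW1/US0/PS0)
  ⇒ fault: PAGE_NOT_PRESENT  — 2 lookups
#5 VA=0x6800009C4 (r,kernel):
  lvl0: tbl 0x30, slot 26 ⇒ 0x25004 (P0/RW0/US1/PS0)
  ⇒ fault: PAGE_NOT_PRESENT  — 1 lookups
#6 VA=0x74000032D (r,kernel):
  lvl0: tbl 0x30, slot 29 ⇒ 0x49087 (P1/RW1/US1/PS1)
  ⇒ phys 0x4932D (huge @L0)  [1 reads]
#7 VA=0x640000CFC (r,kernel):
  lvl0: tbl 0x30, slot 25 ⇒ 0x4C087 (P1/RW1/US1/PS1)
  ⇒ phys 0x4CCFC (huge @L0)  [1 reads]

TLB: [["0x443600", "0x3F"], ["0x400600", "0x46"], ["0x740000", "0x49"], ["0x640000", "0x4C"]]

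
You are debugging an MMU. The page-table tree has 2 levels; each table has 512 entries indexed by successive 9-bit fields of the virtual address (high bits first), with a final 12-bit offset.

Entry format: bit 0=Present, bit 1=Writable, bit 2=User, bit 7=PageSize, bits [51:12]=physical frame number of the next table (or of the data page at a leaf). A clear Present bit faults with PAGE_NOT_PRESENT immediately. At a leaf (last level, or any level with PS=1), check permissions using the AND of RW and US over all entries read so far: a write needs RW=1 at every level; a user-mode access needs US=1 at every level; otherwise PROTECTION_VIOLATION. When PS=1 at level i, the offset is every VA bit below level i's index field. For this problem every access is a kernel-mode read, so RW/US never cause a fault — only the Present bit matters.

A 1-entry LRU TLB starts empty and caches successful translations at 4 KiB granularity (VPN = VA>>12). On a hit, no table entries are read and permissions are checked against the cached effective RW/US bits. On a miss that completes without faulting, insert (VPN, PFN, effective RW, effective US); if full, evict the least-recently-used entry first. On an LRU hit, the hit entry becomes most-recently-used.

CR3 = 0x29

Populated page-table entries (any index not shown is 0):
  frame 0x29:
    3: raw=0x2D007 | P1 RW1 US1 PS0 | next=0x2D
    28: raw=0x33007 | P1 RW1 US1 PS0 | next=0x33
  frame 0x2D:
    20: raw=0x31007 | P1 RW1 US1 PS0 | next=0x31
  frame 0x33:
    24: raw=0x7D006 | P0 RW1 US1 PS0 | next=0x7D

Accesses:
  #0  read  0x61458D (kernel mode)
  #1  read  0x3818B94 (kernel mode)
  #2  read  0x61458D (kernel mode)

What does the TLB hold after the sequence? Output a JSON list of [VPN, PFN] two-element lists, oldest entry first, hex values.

Trace:
#0 VA=0x61458D (r,kernel):
  L0 @0x29[3] → 0x2D007  P=1,RW=1,US=1,PS=0
  L1 @0x2D[20] → 0x31007  P=1,RW=1,US=1,PS=0
  ✓ 0x3158D  — 2 lookups
#1 VA=0x3818B94 (r,kernel):
  L0 @0x29[28] → 0x33007  P=1,RW=1,US=1,PS=0
  L1 @0x33[24] → 0x7D006  P=0,RW=1,US=1,PS=0
  ⇒ fault: PAGE_NOT_PRESENT  — 2 lookups
#2 VA=0x61458D (r,kernel):
  TLB hit vpn=0x614 → PA=0x3158D

TLB: [["0x614", "0x31"]]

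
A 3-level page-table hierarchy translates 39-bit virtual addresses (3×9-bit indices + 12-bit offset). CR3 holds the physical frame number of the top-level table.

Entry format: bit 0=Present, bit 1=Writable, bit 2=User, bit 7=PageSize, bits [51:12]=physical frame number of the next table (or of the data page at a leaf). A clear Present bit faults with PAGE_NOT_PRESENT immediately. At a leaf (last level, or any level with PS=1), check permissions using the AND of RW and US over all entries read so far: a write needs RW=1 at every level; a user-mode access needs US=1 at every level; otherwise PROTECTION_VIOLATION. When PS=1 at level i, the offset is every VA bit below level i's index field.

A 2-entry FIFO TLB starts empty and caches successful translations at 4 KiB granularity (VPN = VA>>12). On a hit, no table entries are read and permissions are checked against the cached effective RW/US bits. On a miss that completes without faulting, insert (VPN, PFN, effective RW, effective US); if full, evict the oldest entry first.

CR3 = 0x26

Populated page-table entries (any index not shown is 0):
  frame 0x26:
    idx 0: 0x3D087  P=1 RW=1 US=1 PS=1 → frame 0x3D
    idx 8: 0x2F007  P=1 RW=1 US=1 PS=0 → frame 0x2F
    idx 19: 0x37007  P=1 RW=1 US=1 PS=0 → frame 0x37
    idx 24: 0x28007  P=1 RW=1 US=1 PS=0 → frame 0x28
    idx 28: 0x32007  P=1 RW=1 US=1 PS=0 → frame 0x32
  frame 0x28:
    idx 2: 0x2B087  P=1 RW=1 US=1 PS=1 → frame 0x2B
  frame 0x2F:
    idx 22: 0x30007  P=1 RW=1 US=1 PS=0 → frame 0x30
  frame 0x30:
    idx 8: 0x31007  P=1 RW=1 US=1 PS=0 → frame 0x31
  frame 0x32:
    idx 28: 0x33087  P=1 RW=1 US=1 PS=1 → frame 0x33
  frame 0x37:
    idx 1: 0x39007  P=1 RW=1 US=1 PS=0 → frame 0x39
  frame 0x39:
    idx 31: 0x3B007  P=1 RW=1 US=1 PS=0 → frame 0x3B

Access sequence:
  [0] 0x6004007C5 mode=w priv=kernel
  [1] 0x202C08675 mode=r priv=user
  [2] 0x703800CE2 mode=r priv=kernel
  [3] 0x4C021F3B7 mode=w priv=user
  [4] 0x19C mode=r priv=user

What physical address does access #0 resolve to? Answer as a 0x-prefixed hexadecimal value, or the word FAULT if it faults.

Walk each access:
#0 VA=0x6004007C5 (w,kernel):
  L0 @0x26[24] → 0x28007  P=1,RW=1,US=1,PS=0
  L1 @0x28[2] → 0x2B087  P=1,RW=1,US=1,PS=1
  → PA=0x2B7C5 (huge @L1)  (2 entries read)
#1 VA=0x202C08675 (r,user):
  L0 @0x26[8] → 0x2F007  P=1,RW=1,US=1,PS=0
  L1 @0x2F[22] → 0x30007  P=1,RW=1,US=1,PS=0
  L2 @0x30[8] → 0x31007  P=1,RW=1,US=1,PS=0
  → PA=0x31675  (3 entries read)
#2 VA=0x703800CE2 (r,kernel):
  L0 @0x26[28] → 0x32007  P=1,RW=1,US=1,PS=0
  L1 @0x32[28] → 0x33087  P=1,RW=1,US=1,PS=1
  → PA=0x33CE2 (huge @L1)  (2 entries read)
#3 VA=0x4C021F3B7 (w,user):
  L0 @0x26[19] → 0x37007  P=1,RW=1,US=1,PS=0
  L1 @0x37[1] → 0x39007  P=1,RW=1,US=1,PS=0
  L2 @0x39[31] → 0x3B007  P=1,RW=1,US=1,PS=0
  → PA=0x3B3B7  (3 entries read)
#4 VA=0x19C (r,user):
  L0 @0x26[0] → 0x3D087  P=1,RW=1,US=1,PS=1
  → PA=0x3D19C (huge @L0)  (1 entries read)

Access #0 PA: 0x2B7C5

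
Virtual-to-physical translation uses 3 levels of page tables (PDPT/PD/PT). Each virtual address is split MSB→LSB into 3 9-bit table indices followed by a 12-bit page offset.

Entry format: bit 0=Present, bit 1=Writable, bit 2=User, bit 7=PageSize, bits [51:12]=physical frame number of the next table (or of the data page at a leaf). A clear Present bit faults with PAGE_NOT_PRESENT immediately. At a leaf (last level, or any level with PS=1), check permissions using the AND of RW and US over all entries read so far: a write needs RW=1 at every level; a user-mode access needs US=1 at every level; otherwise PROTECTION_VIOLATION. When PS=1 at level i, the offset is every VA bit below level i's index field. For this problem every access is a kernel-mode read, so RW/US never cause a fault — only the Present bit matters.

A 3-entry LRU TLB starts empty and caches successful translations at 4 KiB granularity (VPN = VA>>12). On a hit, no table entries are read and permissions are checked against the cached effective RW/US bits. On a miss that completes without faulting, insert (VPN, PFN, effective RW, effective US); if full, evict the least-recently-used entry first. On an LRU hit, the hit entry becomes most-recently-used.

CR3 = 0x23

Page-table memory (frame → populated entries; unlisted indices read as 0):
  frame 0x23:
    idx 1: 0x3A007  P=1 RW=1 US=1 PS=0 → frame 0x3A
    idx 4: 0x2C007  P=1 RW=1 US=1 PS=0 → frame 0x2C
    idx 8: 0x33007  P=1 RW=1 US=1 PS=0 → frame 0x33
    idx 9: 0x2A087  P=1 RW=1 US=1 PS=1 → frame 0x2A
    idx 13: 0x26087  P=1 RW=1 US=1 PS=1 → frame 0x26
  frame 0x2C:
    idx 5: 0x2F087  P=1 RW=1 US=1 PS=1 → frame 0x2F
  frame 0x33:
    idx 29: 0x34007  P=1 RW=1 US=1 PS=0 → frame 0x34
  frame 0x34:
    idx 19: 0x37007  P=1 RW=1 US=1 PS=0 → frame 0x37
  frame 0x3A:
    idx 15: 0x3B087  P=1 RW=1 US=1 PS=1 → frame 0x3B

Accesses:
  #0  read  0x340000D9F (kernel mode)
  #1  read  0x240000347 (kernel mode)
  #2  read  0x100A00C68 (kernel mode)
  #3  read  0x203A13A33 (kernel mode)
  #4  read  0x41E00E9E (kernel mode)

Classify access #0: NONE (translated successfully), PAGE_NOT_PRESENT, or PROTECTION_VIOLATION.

Walk each access:
#0 VA=0x340000D9F (r,kernel):
  L0 @0x23[13] → 0x26087  P=1,RW=1,US=1,PS=1
  → PA=0x26D9F (huge @L0)  (1 entries read)
#1 VA=0x240000347 (r,kernel):
  L0 @0x23[9] → 0x2A087  P=1,RW=1,US=1,PS=1
  → PA=0x2A347 (huge @L0)  (1 entries read)
#2 VA=0x100A00C68 (r,kernel):
  L0 @0x23[4] → 0x2C007  P=1,RW=1,US=1,PS=0
  L1 @0x2C[5] → 0x2F087  P=1,RW=1,US=1,PS=1
  → PA=0x2FC68 (huge @L1)  (2 entries read)
#3 VA=0x203A13A33 (r,kernel):
  L0 @0x23[8] → 0x33007  P=1,RW=1,US=1,PS=0
  L1 @0x33[29] → 0x34007  P=1,RW=1,US=1,PS=0
  L2 @0x34[19] → 0x37007  P=1,RW=1,US=1,PS=0
  → PA=0x37A33  (3 entries read)
#4 VA=0x41E00E9E (r,kernel):
  L0 @0x23[1] → 0x3A007  P=1,RW=1,US=1,PS=0
  L1 @0x3A[15] → 0x3B087  P=1,RW=1,US=1,PS=1
  → PA=0x3BE9E (huge @L1)  (2 entries read)

Access #0 fault: NONE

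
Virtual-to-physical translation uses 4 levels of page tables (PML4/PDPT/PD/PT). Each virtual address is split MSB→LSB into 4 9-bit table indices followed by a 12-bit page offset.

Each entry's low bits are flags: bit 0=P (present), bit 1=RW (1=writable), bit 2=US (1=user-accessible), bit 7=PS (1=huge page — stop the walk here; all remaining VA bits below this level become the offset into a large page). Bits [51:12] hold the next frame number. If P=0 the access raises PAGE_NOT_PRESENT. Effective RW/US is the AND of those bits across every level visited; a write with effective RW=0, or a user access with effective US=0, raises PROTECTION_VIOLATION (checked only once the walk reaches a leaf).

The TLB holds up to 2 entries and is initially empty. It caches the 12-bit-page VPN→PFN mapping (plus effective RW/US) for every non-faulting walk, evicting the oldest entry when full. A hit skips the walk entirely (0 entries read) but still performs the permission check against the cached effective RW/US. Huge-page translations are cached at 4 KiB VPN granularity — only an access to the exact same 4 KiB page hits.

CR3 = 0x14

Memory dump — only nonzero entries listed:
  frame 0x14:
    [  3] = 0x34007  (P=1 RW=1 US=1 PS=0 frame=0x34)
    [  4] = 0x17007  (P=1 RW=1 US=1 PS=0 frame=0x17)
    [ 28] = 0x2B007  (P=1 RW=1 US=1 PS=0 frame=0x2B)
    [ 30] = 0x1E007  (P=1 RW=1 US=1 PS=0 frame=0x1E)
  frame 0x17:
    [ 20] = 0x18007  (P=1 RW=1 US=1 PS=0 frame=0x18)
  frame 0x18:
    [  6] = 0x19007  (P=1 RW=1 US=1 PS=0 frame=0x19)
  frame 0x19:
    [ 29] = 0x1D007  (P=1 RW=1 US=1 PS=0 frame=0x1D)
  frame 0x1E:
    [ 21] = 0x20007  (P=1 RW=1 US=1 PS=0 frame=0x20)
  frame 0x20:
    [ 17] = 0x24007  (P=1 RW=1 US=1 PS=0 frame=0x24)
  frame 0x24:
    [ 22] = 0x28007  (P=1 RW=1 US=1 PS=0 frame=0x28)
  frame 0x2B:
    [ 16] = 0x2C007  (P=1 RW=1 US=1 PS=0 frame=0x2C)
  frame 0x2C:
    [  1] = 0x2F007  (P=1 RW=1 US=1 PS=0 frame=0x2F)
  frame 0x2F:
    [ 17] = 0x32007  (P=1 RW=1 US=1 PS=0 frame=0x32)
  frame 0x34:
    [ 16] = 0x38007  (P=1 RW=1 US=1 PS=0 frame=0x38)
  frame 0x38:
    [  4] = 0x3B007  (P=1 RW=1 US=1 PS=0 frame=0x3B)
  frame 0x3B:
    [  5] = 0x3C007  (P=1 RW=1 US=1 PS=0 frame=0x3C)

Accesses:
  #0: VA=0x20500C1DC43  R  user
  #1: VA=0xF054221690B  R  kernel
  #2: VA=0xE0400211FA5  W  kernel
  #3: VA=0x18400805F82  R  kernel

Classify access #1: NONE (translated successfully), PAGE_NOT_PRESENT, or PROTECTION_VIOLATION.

Walk each access:
#0 VA=0x20500C1DC43 (r,user):
  [0] read 0x14 idx=4: raw=0x17007 flags P=1 W=1 U=1 S=0
  [1] read 0x17 idx=20: raw=0x18007 flags P=1 W=1 U=1 S=0
  [2] read 0x18 idx=6: raw=0x19007 flags P=1 W=1 U=1 S=0
  [3] read 0x19 idx=29: raw=0x1D007 flags P=1 W=1 U=1 S=0
  ✓ 0x1DC43  — 4 lookups
#1 VA=0xF054221690B (r,kernel):
  [0] read 0x14 idx=30: raw=0x1E007 flags P=1 W=1 U=1 S=0
  [1] read 0x1E idx=21: raw=0x20007 flags P=1 W=1 U=1 S=0
  [2] read 0x20 idx=17: raw=0x24007 flags P=1 W=1 U=1 S=0
  [3] read 0x24 idx=22: raw=0x28007 flags P=1 W=1 U=1 S=0
  ✓ 0x2890B  — 4 lookups
#2 VA=0xE0400211FA5 (w,kernel):
  [0] read 0x14 idx=28: raw=0x2B007 flags P=1 W=1 U=1 S=0
  [1] read 0x2B idx=16: raw=0x2C007 flags P=1 W=1 U=1 S=0
  [2] read 0x2C idx=1: raw=0x2F007 flags P=1 W=1 U=1 S=0
  [3] read 0x2F idx=17: raw=0x32007 flags P=1 W=1 U=1 S=0
  ✓ 0x32FA5  — 4 lookups
#3 VA=0x18400805F82 (r,kernel):
  [0] read 0x14 idx=3: raw=0x34007 flags P=1 W=1 U=1 S=0
  [1] read 0x34 idx=16: raw=0x38007 flags P=1 W=1 U=1 S=0
  [2] read 0x38 idx=4: raw=0x3B007 flags P=1 W=1 U=1 S=0
  [3] read 0x3B idx=5: raw=0x3C007 flags P=1 W=1 U=1 S=0
  ✓ 0x3CF82  — 4 lookups

Access #1 fault: NONE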